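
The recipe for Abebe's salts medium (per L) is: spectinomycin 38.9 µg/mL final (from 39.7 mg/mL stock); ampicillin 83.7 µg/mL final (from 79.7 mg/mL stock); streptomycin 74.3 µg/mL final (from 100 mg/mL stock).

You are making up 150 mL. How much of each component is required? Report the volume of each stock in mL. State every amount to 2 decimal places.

Scale factor relative to 1 L: 0.15.
spectinomycin: dilute stock: 38.9 µg/mL × 150 mL ÷ 39700 µg/mL = 0.15 mL
ampicillin: C1V1 = C2V2 → 83.7 µg/mL × 150 mL ÷ 79700 µg/mL = 0.16 mL
streptomycin: dilute stock: 74.3 µg/mL × 150 mL ÷ 100000 µg/mL = 0.11 mL

spectinomycin 0.15 mL; ampicillin 0.16 mL; streptomycin 0.11 mL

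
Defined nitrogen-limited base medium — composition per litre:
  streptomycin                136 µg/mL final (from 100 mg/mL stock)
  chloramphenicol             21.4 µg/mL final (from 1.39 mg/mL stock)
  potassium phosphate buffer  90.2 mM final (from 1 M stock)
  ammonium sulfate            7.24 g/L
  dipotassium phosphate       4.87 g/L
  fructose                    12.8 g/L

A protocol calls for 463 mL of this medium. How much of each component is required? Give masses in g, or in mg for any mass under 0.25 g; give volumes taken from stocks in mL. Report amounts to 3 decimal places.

streptomycin 0.630 mL; chloramphenicol 7.128 mL; potassium phosphate buffer 41.763 mL; ammonium sulfate 3.352 g; dipotassium phosphate 2.255 g; fructose 5.926 g

Target volume = 463 mL = 0.463 L.
streptomycin: C1V1 = C2V2 → 136 µg/mL × 463 mL ÷ 100000 µg/mL = 0.630 mL
chloramphenicol: dilute stock: 21.4 µg/mL × 463 mL ÷ 1390 µg/mL = 7.128 mL
potassium phosphate buffer: C1V1 = C2V2 → 90.2 mM × 463 mL ÷ 1000 mM = 41.763 mL
ammonium sulfate: 7.24 g/L × 0.463 L = 3.352 g
dipotassium phosphate: 4.87 g/L × 0.463 L = 2.255 g
fructose: 12.8 g/L × 0.463 L = 5.926 g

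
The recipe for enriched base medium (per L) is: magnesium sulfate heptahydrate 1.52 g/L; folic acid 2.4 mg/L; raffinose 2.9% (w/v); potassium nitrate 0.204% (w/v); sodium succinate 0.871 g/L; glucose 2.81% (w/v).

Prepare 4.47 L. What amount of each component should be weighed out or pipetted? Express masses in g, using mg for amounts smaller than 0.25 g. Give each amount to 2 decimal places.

Working volume: 4.47 L.
magnesium sulfate heptahydrate: 1.52 g/L × 4.47 L = 6.79 g
folic acid: 2.4 mg/L × 4.47 L = 10.73 mg
raffinose: 2.9% w/v = 29 g/L → 29 × 4.47 L = 129.63 g
potassium nitrate: 0.204% w/v = 2.04 g/L → 2.04 × 4.47 L = 9.12 g
sodium succinate: 0.871 g/L × 4.47 L = 3.89 g
glucose: 2.81% w/v = 28.1 g/L → 28.1 × 4.47 L = 125.61 g

magnesium sulfate heptahydrate 6.79 g; folic acid 10.73 mg; raffinose 129.63 g; potassium nitrate 9.12 g; sodium succinate 3.89 g; glucose 125.61 g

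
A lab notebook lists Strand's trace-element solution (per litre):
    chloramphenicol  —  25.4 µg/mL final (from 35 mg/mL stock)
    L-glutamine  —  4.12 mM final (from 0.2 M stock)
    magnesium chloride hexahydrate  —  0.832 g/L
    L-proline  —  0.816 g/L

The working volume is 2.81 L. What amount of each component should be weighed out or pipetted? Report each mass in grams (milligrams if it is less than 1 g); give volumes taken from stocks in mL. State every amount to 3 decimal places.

Working volume: 2.81 L.
chloramphenicol: dilute stock: 25.4 µg/mL × 2810 mL ÷ 35000 µg/mL = 2.039 mL
L-glutamine: V = C2·V2/C1 = 4.12 mM × 2810 mL ÷ 200 mM = 57.886 mL
magnesium chloride hexahydrate: 0.832 g/L × 2.81 L = 2.338 g
L-proline: 0.816 g/L × 2.81 L = 2.293 g

chloramphenicol 2.039 mL; L-glutamine 57.886 mL; magnesium chloride hexahydrate 2.338 g; L-proline 2.293 g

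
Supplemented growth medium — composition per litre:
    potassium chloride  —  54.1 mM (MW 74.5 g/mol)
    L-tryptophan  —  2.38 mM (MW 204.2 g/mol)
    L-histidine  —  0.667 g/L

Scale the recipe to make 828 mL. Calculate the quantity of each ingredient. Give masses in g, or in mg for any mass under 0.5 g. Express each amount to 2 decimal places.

potassium chloride 3.34 g; L-tryptophan 402.40 mg; L-histidine 0.55 g

Target volume = 828 mL = 0.828 L.
potassium chloride: 54.1 mmol/L × 74.5 g/mol × 0.828 L ÷ 1000 = 3.34 g
L-tryptophan: 2.38 mmol/L × 204.2 mg/mmol × 0.828 L = 402.40 mg
L-histidine: 0.667 g/L × 0.828 L = 0.55 g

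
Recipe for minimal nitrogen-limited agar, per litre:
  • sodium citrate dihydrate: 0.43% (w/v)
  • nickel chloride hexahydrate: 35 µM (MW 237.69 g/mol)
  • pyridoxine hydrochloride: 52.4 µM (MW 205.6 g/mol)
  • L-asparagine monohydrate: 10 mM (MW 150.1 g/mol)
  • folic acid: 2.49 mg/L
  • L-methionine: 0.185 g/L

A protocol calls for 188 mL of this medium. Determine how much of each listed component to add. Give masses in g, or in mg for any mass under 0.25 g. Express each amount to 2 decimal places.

sodium citrate dihydrate 0.81 g; nickel chloride hexahydrate 1.56 mg; pyridoxine hydrochloride 2.03 mg; L-asparagine monohydrate 0.28 g; folic acid 0.47 mg; L-methionine 34.78 mg

Working volume: 188 mL = 0.188 L.
sodium citrate dihydrate: 0.43% w/v = 4.3 g/L → 4.3 × 0.188 L = 0.81 g
nickel chloride hexahydrate: 35 µmol/L × 237.69 g/mol × 0.188 L ÷ 1000 = 1.56 mg
pyridoxine hydrochloride: 52.4 µmol/L × 205.6 g/mol × 0.188 L ÷ 1000 = 2.03 mg
L-asparagine monohydrate: 10 mmol/L × 150.1 g/mol × 0.188 L ÷ 1000 = 0.28 g
folic acid: 2.49 mg/L × 0.188 L = 0.47 mg
L-methionine: 0.185 g/L × 0.188 L = 0.03478 g = 34.78 mg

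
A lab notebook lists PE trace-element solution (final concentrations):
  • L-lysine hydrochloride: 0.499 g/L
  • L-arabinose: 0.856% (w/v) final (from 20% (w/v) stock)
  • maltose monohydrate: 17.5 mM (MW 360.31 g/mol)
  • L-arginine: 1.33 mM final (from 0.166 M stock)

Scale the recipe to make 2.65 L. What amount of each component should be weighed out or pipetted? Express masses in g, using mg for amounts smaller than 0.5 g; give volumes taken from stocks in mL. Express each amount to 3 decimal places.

L-lysine hydrochloride 1.322 g; L-arabinose 113.420 mL; maltose monohydrate 16.709 g; L-arginine 21.232 mL

Working volume: 2.65 L.
L-lysine hydrochloride: 0.499 g/L × 2.65 L = 1.322 g
L-arabinose: dilute stock: 0.856% ÷ 20% × 2650 mL = 113.420 mL
maltose monohydrate: 17.5 mmol/L × 360.31 g/mol × 2.65 L ÷ 1000 = 16.709 g
L-arginine: dilute stock: 1.33 mM × 2650 mL ÷ 166 mM = 21.232 mL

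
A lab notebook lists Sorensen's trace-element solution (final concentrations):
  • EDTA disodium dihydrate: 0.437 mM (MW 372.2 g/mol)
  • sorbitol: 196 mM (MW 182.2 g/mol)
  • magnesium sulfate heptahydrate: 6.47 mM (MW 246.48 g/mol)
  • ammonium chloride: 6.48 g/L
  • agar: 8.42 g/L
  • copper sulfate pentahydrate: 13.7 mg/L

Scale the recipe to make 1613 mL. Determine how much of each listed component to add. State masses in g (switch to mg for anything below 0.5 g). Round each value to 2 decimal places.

EDTA disodium dihydrate 262.36 mg; sorbitol 57.60 g; magnesium sulfate heptahydrate 2.57 g; ammonium chloride 10.45 g; agar 13.58 g; copper sulfate pentahydrate 22.10 mg

Working volume: 1613 mL = 1.613 L.
EDTA disodium dihydrate: 0.437 mmol/L × 372.2 mg/mmol × 1.613 L = 262.36 mg
sorbitol: 196 mmol/L × 182.2 g/mol × 1.613 L ÷ 1000 = 57.60 g
magnesium sulfate heptahydrate: 6.47 mmol/L × 246.48 g/mol × 1.613 L ÷ 1000 = 2.57 g
ammonium chloride: 6.48 g/L × 1.613 L = 10.45 g
agar: 8.42 g/L × 1.613 L = 13.58 g
copper sulfate pentahydrate: 13.7 mg/L × 1.613 L = 22.10 mg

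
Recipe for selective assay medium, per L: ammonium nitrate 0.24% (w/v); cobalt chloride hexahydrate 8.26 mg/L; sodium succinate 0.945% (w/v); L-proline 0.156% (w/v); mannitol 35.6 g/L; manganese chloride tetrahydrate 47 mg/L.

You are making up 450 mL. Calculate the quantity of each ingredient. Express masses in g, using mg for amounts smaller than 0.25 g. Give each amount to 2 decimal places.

Scale factor relative to 1 L: 0.45.
ammonium nitrate: 0.24% w/v = 2.4 g/L → 2.4 × 0.45 L = 1.08 g
cobalt chloride hexahydrate: 8.26 mg/L × 0.45 L = 3.72 mg
sodium succinate: 0.945% w/v = 9.45 g/L → 9.45 × 0.45 L = 4.25 g
L-proline: 0.156 g per 100 mL × 450 mL ÷ 100 = 0.70 g
mannitol: 35.6 g/L × 0.45 L = 16.02 g
manganese chloride tetrahydrate: 47 mg/L × 0.45 L = 21.15 mg

ammonium nitrate 1.08 g; cobalt chloride hexahydrate 3.72 mg; sodium succinate 4.25 g; L-proline 0.70 g; mannitol 16.02 g; manganese chloride tetrahydrate 21.15 mg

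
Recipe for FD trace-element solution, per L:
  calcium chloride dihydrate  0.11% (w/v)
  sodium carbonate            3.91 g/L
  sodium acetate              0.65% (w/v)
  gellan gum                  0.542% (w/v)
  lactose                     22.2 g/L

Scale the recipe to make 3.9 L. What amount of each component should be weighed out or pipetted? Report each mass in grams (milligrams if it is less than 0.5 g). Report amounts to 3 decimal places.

Scale factor relative to 1 L: 3.9.
calcium chloride dihydrate: 0.11% w/v = 1.1 g/L → 1.1 × 3.9 L = 4.290 g
sodium carbonate: 3.91 g/L × 3.9 L = 15.249 g
sodium acetate: 0.65 g per 100 mL × 3900 mL ÷ 100 = 25.350 g
gellan gum: 0.542 g per 100 mL × 3900 mL ÷ 100 = 21.138 g
lactose: 22.2 g/L × 3.9 L = 86.580 g

calcium chloride dihydrate 4.290 g; sodium carbonate 15.249 g; sodium acetate 25.350 g; gellan gum 21.138 g; lactose 86.580 g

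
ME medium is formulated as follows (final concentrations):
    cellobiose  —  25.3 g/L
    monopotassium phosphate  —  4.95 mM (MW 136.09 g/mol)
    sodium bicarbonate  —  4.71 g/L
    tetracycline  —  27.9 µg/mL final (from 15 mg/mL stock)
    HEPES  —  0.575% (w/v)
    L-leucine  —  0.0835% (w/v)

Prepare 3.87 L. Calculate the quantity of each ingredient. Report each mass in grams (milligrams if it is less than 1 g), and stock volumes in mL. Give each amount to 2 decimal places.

cellobiose 97.91 g; monopotassium phosphate 2.61 g; sodium bicarbonate 18.23 g; tetracycline 7.20 mL; HEPES 22.25 g; L-leucine 3.23 g

Working volume: 3.87 L.
cellobiose: 25.3 g/L × 3.87 L = 97.91 g
monopotassium phosphate: 4.95 mmol/L × 136.09 g/mol × 3.87 L ÷ 1000 = 2.61 g
sodium bicarbonate: 4.71 g/L × 3.87 L = 18.23 g
tetracycline: dilute stock: 27.9 µg/mL × 3870 mL ÷ 15000 µg/mL = 7.20 mL
HEPES: 0.575 g per 100 mL × 3870 mL ÷ 100 = 22.25 g
L-leucine: 0.0835% w/v = 0.835 g/L → 0.835 × 3.87 L = 3.23 g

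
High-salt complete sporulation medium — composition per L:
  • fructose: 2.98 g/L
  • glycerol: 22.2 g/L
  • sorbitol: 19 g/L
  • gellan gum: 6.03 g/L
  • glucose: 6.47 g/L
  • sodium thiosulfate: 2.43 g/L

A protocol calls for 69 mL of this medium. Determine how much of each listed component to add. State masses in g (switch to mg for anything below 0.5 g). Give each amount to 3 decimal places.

Working volume: 69 mL = 0.069 L.
fructose: 2.98 g/L × 0.069 L = 0.20562 g = 205.620 mg
glycerol: 22.2 g/L × 0.069 L = 1.532 g
sorbitol: 19 g/L × 0.069 L = 1.311 g
gellan gum: 6.03 g/L × 0.069 L = 0.41607 g = 416.070 mg
glucose: 6.47 g/L × 0.069 L = 0.44643 g = 446.430 mg
sodium thiosulfate: 2.43 g/L × 0.069 L = 0.16767 g = 167.670 mg

fructose 205.620 mg; glycerol 1.532 g; sorbitol 1.311 g; gellan gum 416.070 mg; glucose 446.430 mg; sodium thiosulfate 167.670 mg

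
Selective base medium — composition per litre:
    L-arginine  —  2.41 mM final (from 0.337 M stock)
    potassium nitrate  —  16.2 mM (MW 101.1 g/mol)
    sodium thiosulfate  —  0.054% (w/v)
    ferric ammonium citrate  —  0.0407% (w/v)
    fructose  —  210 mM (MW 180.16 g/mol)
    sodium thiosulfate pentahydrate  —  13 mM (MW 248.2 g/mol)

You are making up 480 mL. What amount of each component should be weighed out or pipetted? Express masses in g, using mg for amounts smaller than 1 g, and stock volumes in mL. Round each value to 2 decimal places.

L-arginine 3.43 mL; potassium nitrate 786.15 mg; sodium thiosulfate 259.20 mg; ferric ammonium citrate 195.36 mg; fructose 18.16 g; sodium thiosulfate pentahydrate 1.55 g

Scale factor relative to 1 L: 0.48.
L-arginine: V = C2·V2/C1 = 2.41 mM × 480 mL ÷ 337 mM = 3.43 mL
potassium nitrate: 16.2 mmol/L × 101.1 mg/mmol × 0.48 L = 786.15 mg
sodium thiosulfate: 0.054% w/v = 0.54 g/L → 0.54 × 0.48 L = 0.2592 g = 259.20 mg
ferric ammonium citrate: 0.0407 g per 100 mL × 480 mL ÷ 100 = 0.19536 g = 195.36 mg
fructose: 210 mmol/L × 180.16 g/mol × 0.48 L ÷ 1000 = 18.16 g
sodium thiosulfate pentahydrate: 13 mmol/L × 248.2 g/mol × 0.48 L ÷ 1000 = 1.55 g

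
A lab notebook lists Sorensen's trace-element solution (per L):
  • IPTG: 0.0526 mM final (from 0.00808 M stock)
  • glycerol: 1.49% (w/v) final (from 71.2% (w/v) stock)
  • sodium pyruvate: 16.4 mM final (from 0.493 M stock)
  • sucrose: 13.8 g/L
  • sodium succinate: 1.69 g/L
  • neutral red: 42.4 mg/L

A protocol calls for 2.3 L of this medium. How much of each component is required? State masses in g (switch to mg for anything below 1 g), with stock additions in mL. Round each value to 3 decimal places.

Scale factor relative to 1 L: 2.3.
IPTG: V = C2·V2/C1 = 0.0526 mM × 2300 mL ÷ 8.08 mM = 14.973 mL
glycerol: dilute stock: 1.49% ÷ 71.2% × 2300 mL = 48.132 mL
sodium pyruvate: V = C2·V2/C1 = 16.4 mM × 2300 mL ÷ 493 mM = 76.511 mL
sucrose: 13.8 g/L × 2.3 L = 31.740 g
sodium succinate: 1.69 g/L × 2.3 L = 3.887 g
neutral red: 42.4 mg/L × 2.3 L = 97.520 mg

IPTG 14.973 mL; glycerol 48.132 mL; sodium pyruvate 76.511 mL; sucrose 31.740 g; sodium succinate 3.887 g; neutral red 97.520 mg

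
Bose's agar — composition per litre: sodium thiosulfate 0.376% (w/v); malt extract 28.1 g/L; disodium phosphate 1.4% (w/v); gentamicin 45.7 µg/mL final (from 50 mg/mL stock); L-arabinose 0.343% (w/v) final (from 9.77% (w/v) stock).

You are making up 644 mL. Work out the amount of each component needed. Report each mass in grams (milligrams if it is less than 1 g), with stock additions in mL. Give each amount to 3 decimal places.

sodium thiosulfate 2.421 g; malt extract 18.096 g; disodium phosphate 9.016 g; gentamicin 0.589 mL; L-arabinose 22.609 mL

Target volume = 644 mL = 0.644 L.
sodium thiosulfate: 0.376% w/v = 3.76 g/L → 3.76 × 0.644 L = 2.421 g
malt extract: 28.1 g/L × 0.644 L = 18.096 g
disodium phosphate: 1.4% w/v = 14 g/L → 14 × 0.644 L = 9.016 g
gentamicin: dilute stock: 45.7 µg/mL × 644 mL ÷ 50000 µg/mL = 0.589 mL
L-arabinose: V = C2·V2/C1 = 0.343% ÷ 9.77% × 644 mL = 22.609 mL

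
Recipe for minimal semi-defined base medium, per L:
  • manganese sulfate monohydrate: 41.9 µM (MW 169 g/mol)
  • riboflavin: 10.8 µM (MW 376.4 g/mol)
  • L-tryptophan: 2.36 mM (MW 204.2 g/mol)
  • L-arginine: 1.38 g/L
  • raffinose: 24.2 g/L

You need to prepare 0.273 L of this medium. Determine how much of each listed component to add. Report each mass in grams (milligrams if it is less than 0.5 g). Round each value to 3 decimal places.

Working volume: 0.273 L.
manganese sulfate monohydrate: 41.9 µmol/L × 169 g/mol × 0.273 L ÷ 1000 = 1.933 mg
riboflavin: 10.8 µmol/L × 376.4 g/mol × 0.273 L ÷ 1000 = 1.110 mg
L-tryptophan: 2.36 mmol/L × 204.2 mg/mmol × 0.273 L = 131.562 mg
L-arginine: 1.38 g/L × 0.273 L = 0.37674 g = 376.740 mg
raffinose: 24.2 g/L × 0.273 L = 6.607 g

manganese sulfate monohydrate 1.933 mg; riboflavin 1.110 mg; L-tryptophan 131.562 mg; L-arginine 376.740 mg; raffinose 6.607 g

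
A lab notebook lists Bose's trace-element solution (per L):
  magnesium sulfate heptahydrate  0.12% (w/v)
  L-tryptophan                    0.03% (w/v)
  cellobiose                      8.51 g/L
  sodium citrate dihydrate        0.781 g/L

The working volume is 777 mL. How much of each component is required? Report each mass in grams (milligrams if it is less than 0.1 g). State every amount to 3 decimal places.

Scale factor relative to 1 L: 0.777.
magnesium sulfate heptahydrate: 0.12% w/v = 1.2 g/L → 1.2 × 0.777 L = 0.932 g
L-tryptophan: 0.03% w/v = 0.3 g/L → 0.3 × 0.777 L = 0.233 g
cellobiose: 8.51 g/L × 0.777 L = 6.612 g
sodium citrate dihydrate: 0.781 g/L × 0.777 L = 0.607 g

magnesium sulfate heptahydrate 0.932 g; L-tryptophan 0.233 g; cellobiose 6.612 g; sodium citrate dihydrate 0.607 g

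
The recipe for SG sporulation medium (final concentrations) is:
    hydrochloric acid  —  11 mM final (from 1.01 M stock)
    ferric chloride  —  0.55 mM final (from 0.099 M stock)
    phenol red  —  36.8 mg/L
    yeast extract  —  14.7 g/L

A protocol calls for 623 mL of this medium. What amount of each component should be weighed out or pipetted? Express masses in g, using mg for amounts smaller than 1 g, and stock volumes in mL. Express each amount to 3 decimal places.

hydrochloric acid 6.785 mL; ferric chloride 3.461 mL; phenol red 22.926 mg; yeast extract 9.158 g

Scale factor relative to 1 L: 0.623.
hydrochloric acid: C1V1 = C2V2 → 11 mM × 623 mL ÷ 1010 mM = 6.785 mL
ferric chloride: dilute stock: 0.55 mM × 623 mL ÷ 99 mM = 3.461 mL
phenol red: 36.8 mg/L × 0.623 L = 22.926 mg
yeast extract: 14.7 g/L × 0.623 L = 9.158 g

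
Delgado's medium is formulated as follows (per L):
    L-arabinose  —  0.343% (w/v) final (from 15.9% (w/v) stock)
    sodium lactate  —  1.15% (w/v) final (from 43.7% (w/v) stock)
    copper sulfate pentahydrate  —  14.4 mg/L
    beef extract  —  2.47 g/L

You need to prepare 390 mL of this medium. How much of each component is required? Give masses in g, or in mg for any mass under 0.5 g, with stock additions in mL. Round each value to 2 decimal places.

Working volume: 390 mL = 0.39 L.
L-arabinose: dilute stock: 0.343% ÷ 15.9% × 390 mL = 8.41 mL
sodium lactate: C1V1 = C2V2 → 1.15% ÷ 43.7% × 390 mL = 10.26 mL
copper sulfate pentahydrate: 14.4 mg/L × 0.39 L = 5.62 mg
beef extract: 2.47 g/L × 0.39 L = 0.96 g

L-arabinose 8.41 mL; sodium lactate 10.26 mL; copper sulfate pentahydrate 5.62 mg; beef extract 0.96 g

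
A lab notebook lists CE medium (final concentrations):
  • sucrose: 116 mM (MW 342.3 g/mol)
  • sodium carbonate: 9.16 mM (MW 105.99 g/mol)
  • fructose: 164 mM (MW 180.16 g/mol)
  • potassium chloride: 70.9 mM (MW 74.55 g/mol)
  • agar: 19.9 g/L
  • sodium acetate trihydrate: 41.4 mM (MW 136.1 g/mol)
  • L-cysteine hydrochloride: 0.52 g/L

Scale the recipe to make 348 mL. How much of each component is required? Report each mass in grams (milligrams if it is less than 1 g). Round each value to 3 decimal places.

sucrose 13.818 g; sodium carbonate 337.862 mg; fructose 10.282 g; potassium chloride 1.839 g; agar 6.925 g; sodium acetate trihydrate 1.961 g; L-cysteine hydrochloride 180.960 mg

Target volume = 348 mL = 0.348 L.
sucrose: 116 mmol/L × 342.3 g/mol × 0.348 L ÷ 1000 = 13.818 g
sodium carbonate: 9.16 mmol/L × 105.99 mg/mmol × 0.348 L = 337.862 mg
fructose: 164 mmol/L × 180.16 g/mol × 0.348 L ÷ 1000 = 10.282 g
potassium chloride: 70.9 mmol/L × 74.55 g/mol × 0.348 L ÷ 1000 = 1.839 g
agar: 19.9 g/L × 0.348 L = 6.925 g
sodium acetate trihydrate: 41.4 mmol/L × 136.1 g/mol × 0.348 L ÷ 1000 = 1.961 g
L-cysteine hydrochloride: 0.52 g/L × 0.348 L = 0.18096 g = 180.960 mg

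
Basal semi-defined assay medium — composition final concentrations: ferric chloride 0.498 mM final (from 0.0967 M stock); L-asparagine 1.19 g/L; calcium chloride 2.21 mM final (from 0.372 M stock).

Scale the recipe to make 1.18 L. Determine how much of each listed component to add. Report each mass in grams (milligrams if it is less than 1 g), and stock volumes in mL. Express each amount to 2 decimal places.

Working volume: 1.18 L.
ferric chloride: V = C2·V2/C1 = 0.498 mM × 1180 mL ÷ 96.7 mM = 6.08 mL
L-asparagine: 1.19 g/L × 1.18 L = 1.40 g
calcium chloride: V = C2·V2/C1 = 2.21 mM × 1180 mL ÷ 372 mM = 7.01 mL

ferric chloride 6.08 mL; L-asparagine 1.40 g; calcium chloride 7.01 mL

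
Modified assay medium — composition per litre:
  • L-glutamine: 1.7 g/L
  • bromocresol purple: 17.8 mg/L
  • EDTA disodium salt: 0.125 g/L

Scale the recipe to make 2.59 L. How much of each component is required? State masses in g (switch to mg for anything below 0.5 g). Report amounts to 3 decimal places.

L-glutamine 4.403 g; bromocresol purple 46.102 mg; EDTA disodium salt 323.750 mg

Working volume: 2.59 L.
L-glutamine: 1.7 g/L × 2.59 L = 4.403 g
bromocresol purple: 17.8 mg/L × 2.59 L = 46.102 mg
EDTA disodium salt: 0.125 g/L × 2.59 L = 0.32375 g = 323.750 mg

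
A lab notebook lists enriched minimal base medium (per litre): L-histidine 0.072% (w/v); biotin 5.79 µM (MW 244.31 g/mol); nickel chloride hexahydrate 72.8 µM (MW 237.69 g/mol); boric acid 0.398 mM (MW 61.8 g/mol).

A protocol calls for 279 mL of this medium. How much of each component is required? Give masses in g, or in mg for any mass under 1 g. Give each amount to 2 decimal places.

L-histidine 200.88 mg; biotin 0.39 mg; nickel chloride hexahydrate 4.83 mg; boric acid 6.86 mg

Target volume = 279 mL = 0.279 L.
L-histidine: 0.072% w/v = 0.72 g/L → 0.72 × 0.279 L = 0.20088 g = 200.88 mg
biotin: 5.79 µmol/L × 244.31 g/mol × 0.279 L ÷ 1000 = 0.39 mg
nickel chloride hexahydrate: 72.8 µmol/L × 237.69 g/mol × 0.279 L ÷ 1000 = 4.83 mg
boric acid: 0.398 mmol/L × 61.8 mg/mmol × 0.279 L = 6.86 mg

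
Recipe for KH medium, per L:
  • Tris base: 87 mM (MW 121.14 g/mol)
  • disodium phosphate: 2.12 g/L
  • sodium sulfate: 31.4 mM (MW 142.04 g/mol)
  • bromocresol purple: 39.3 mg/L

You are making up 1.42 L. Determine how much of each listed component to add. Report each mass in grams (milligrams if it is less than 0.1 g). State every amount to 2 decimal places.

Tris base 14.97 g; disodium phosphate 3.01 g; sodium sulfate 6.33 g; bromocresol purple 55.81 mg

Working volume: 1.42 L.
Tris base: 87 mmol/L × 121.14 g/mol × 1.42 L ÷ 1000 = 14.97 g
disodium phosphate: 2.12 g/L × 1.42 L = 3.01 g
sodium sulfate: 31.4 mmol/L × 142.04 g/mol × 1.42 L ÷ 1000 = 6.33 g
bromocresol purple: 39.3 mg/L × 1.42 L = 55.81 mg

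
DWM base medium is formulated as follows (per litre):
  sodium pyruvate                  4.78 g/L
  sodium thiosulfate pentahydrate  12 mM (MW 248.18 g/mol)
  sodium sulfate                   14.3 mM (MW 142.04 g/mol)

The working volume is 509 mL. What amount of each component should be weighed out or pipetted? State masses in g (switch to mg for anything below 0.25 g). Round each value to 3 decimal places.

sodium pyruvate 2.433 g; sodium thiosulfate pentahydrate 1.516 g; sodium sulfate 1.034 g

Working volume: 509 mL = 0.509 L.
sodium pyruvate: 4.78 g/L × 0.509 L = 2.433 g
sodium thiosulfate pentahydrate: 12 mmol/L × 248.18 g/mol × 0.509 L ÷ 1000 = 1.516 g
sodium sulfate: 14.3 mmol/L × 142.04 g/mol × 0.509 L ÷ 1000 = 1.034 g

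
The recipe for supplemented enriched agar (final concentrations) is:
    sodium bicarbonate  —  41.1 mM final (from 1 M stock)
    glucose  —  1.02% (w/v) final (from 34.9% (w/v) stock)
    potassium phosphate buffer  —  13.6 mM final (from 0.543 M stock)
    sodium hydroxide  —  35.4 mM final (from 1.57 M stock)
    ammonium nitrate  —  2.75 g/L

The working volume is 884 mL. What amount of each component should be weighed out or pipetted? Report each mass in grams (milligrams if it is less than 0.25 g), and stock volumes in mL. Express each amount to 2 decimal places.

Working volume: 884 mL = 0.884 L.
sodium bicarbonate: V = C2·V2/C1 = 41.1 mM × 884 mL ÷ 1000 mM = 36.33 mL
glucose: C1V1 = C2V2 → 1.02% ÷ 34.9% × 884 mL = 25.84 mL
potassium phosphate buffer: dilute stock: 13.6 mM × 884 mL ÷ 543 mM = 22.14 mL
sodium hydroxide: C1V1 = C2V2 → 35.4 mM × 884 mL ÷ 1570 mM = 19.93 mL
ammonium nitrate: 2.75 g/L × 0.884 L = 2.43 g

sodium bicarbonate 36.33 mL; glucose 25.84 mL; potassium phosphate buffer 22.14 mL; sodium hydroxide 19.93 mL; ammonium nitrate 2.43 g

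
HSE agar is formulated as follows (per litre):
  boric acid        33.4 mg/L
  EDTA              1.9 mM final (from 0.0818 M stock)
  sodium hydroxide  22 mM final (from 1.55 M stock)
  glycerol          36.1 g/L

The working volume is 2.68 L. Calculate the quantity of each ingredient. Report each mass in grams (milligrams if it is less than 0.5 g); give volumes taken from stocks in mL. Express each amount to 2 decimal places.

Scale factor relative to 1 L: 2.68.
boric acid: 33.4 mg/L × 2.68 L = 89.51 mg
EDTA: C1V1 = C2V2 → 1.9 mM × 2680 mL ÷ 81.8 mM = 62.25 mL
sodium hydroxide: dilute stock: 22 mM × 2680 mL ÷ 1550 mM = 38.04 mL
glycerol: 36.1 g/L × 2.68 L = 96.75 g

boric acid 89.51 mg; EDTA 62.25 mL; sodium hydroxide 38.04 mL; glycerol 96.75 g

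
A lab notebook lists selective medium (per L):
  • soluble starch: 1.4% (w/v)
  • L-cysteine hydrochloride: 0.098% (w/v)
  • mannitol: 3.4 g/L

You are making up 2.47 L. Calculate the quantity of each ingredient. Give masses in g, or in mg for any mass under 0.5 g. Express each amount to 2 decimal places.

Working volume: 2.47 L.
soluble starch: 1.4 g per 100 mL × 2470 mL ÷ 100 = 34.58 g
L-cysteine hydrochloride: 0.098 g per 100 mL × 2470 mL ÷ 100 = 2.42 g
mannitol: 3.4 g/L × 2.47 L = 8.40 g

soluble starch 34.58 g; L-cysteine hydrochloride 2.42 g; mannitol 8.40 g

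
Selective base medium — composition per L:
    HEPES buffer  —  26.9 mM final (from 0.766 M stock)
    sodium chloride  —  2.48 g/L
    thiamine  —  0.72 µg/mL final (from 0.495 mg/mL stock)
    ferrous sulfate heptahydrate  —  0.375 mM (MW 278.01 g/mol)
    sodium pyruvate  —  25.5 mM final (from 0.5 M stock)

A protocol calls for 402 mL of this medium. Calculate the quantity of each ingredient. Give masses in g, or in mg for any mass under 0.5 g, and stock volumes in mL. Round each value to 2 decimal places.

Working volume: 402 mL = 0.402 L.
HEPES buffer: C1V1 = C2V2 → 26.9 mM × 402 mL ÷ 766 mM = 14.12 mL
sodium chloride: 2.48 g/L × 0.402 L = 1.00 g
thiamine: C1V1 = C2V2 → 0.72 µg/mL × 402 mL ÷ 495 µg/mL = 0.58 mL
ferrous sulfate heptahydrate: 0.375 mmol/L × 278.01 mg/mmol × 0.402 L = 41.91 mg
sodium pyruvate: V = C2·V2/C1 = 25.5 mM × 402 mL ÷ 500 mM = 20.50 mL

HEPES buffer 14.12 mL; sodium chloride 1.00 g; thiamine 0.58 mL; ferrous sulfate heptahydrate 41.91 mg; sodium pyruvate 20.50 mL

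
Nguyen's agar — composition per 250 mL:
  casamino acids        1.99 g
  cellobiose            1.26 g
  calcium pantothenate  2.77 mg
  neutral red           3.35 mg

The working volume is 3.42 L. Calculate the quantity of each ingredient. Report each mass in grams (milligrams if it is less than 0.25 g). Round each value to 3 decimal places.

Ratio of target to recipe volume: 3420 / 250 = 13.68.
casamino acids: 1.99 g × (3420 mL / 250 mL) = 27.223 g
cellobiose: 1.26 g × (3420 mL / 250 mL) = 17.237 g
calcium pantothenate: 2.77 mg × (3420 mL / 250 mL) = 37.894 mg
neutral red: 3.35 mg × (3420 mL / 250 mL) = 45.828 mg

casamino acids 27.223 g; cellobiose 17.237 g; calcium pantothenate 37.894 mg; neutral red 45.828 mg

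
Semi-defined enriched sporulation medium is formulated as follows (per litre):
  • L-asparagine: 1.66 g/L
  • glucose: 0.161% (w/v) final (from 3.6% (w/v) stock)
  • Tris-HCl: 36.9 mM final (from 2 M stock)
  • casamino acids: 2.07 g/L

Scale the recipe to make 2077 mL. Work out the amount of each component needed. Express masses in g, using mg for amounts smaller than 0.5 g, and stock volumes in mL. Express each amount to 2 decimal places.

L-asparagine 3.45 g; glucose 92.89 mL; Tris-HCl 38.32 mL; casamino acids 4.30 g

Scale factor relative to 1 L: 2.077.
L-asparagine: 1.66 g/L × 2.077 L = 3.45 g
glucose: C1V1 = C2V2 → 0.161% ÷ 3.6% × 2077 mL = 92.89 mL
Tris-HCl: V = C2·V2/C1 = 36.9 mM × 2077 mL ÷ 2000 mM = 38.32 mL
casamino acids: 2.07 g/L × 2.077 L = 4.30 g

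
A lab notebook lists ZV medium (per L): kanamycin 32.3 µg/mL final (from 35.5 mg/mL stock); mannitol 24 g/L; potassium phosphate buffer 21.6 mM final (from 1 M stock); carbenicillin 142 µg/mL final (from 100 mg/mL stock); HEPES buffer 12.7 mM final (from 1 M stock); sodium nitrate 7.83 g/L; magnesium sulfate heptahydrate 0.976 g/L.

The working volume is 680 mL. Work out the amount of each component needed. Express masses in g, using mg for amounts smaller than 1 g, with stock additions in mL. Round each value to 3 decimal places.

kanamycin 0.619 mL; mannitol 16.320 g; potassium phosphate buffer 14.688 mL; carbenicillin 0.966 mL; HEPES buffer 8.636 mL; sodium nitrate 5.324 g; magnesium sulfate heptahydrate 663.680 mg

Working volume: 680 mL = 0.68 L.
kanamycin: C1V1 = C2V2 → 32.3 µg/mL × 680 mL ÷ 35500 µg/mL = 0.619 mL
mannitol: 24 g/L × 0.68 L = 16.320 g
potassium phosphate buffer: dilute stock: 21.6 mM × 680 mL ÷ 1000 mM = 14.688 mL
carbenicillin: C1V1 = C2V2 → 142 µg/mL × 680 mL ÷ 100000 µg/mL = 0.966 mL
HEPES buffer: V = C2·V2/C1 = 12.7 mM × 680 mL ÷ 1000 mM = 8.636 mL
sodium nitrate: 7.83 g/L × 0.68 L = 5.324 g
magnesium sulfate heptahydrate: 0.976 g/L × 0.68 L = 0.66368 g = 663.680 mg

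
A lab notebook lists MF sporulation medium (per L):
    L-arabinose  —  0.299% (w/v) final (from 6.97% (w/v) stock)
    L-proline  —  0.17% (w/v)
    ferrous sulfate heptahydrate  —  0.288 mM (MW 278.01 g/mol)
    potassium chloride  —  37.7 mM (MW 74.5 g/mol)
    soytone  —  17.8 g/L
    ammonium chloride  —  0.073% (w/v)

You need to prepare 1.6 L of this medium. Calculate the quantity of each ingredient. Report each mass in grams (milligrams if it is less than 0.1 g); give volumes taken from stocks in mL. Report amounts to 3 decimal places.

Scale factor relative to 1 L: 1.6.
L-arabinose: dilute stock: 0.299% ÷ 6.97% × 1600 mL = 68.637 mL
L-proline: 0.17 g per 100 mL × 1600 mL ÷ 100 = 2.720 g
ferrous sulfate heptahydrate: 0.288 mmol/L × 278.01 g/mol × 1.6 L ÷ 1000 = 0.128 g
potassium chloride: 37.7 mmol/L × 74.5 g/mol × 1.6 L ÷ 1000 = 4.494 g
soytone: 17.8 g/L × 1.6 L = 28.480 g
ammonium chloride: 0.073% w/v = 0.73 g/L → 0.73 × 1.6 L = 1.168 g

L-arabinose 68.637 mL; L-proline 2.720 g; ferrous sulfate heptahydrate 0.128 g; potassium chloride 4.494 g; soytone 28.480 g; ammonium chloride 1.168 g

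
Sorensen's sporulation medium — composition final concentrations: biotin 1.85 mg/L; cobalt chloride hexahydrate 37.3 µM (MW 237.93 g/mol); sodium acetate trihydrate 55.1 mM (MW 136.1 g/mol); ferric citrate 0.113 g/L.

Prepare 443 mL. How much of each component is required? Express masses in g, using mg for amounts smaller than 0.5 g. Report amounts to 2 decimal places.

Target volume = 443 mL = 0.443 L.
biotin: 1.85 mg/L × 0.443 L = 0.82 mg
cobalt chloride hexahydrate: 37.3 µmol/L × 237.93 g/mol × 0.443 L ÷ 1000 = 3.93 mg
sodium acetate trihydrate: 55.1 mmol/L × 136.1 g/mol × 0.443 L ÷ 1000 = 3.32 g
ferric citrate: 0.113 g/L × 0.443 L = 0.050059 g = 50.06 mg

biotin 0.82 mg; cobalt chloride hexahydrate 3.93 mg; sodium acetate trihydrate 3.32 g; ferric citrate 50.06 mg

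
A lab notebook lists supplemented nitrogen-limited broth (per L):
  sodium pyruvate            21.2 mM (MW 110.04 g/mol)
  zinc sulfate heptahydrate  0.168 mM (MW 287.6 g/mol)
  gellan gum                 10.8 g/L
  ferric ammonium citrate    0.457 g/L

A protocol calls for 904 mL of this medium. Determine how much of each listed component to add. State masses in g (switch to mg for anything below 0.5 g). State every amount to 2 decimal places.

sodium pyruvate 2.11 g; zinc sulfate heptahydrate 43.68 mg; gellan gum 9.76 g; ferric ammonium citrate 413.13 mg

Scale factor relative to 1 L: 0.904.
sodium pyruvate: 21.2 mmol/L × 110.04 g/mol × 0.904 L ÷ 1000 = 2.11 g
zinc sulfate heptahydrate: 0.168 mmol/L × 287.6 mg/mmol × 0.904 L = 43.68 mg
gellan gum: 10.8 g/L × 0.904 L = 9.76 g
ferric ammonium citrate: 0.457 g/L × 0.904 L = 0.413128 g = 413.13 mg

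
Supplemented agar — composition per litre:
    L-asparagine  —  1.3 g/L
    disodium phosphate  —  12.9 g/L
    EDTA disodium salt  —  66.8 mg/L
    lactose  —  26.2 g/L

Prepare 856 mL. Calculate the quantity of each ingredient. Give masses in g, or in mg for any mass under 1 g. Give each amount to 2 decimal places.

Target volume = 856 mL = 0.856 L.
L-asparagine: 1.3 g/L × 0.856 L = 1.11 g
disodium phosphate: 12.9 g/L × 0.856 L = 11.04 g
EDTA disodium salt: 66.8 mg/L × 0.856 L = 57.18 mg
lactose: 26.2 g/L × 0.856 L = 22.43 g

L-asparagine 1.11 g; disodium phosphate 11.04 g; EDTA disodium salt 57.18 mg; lactose 22.43 g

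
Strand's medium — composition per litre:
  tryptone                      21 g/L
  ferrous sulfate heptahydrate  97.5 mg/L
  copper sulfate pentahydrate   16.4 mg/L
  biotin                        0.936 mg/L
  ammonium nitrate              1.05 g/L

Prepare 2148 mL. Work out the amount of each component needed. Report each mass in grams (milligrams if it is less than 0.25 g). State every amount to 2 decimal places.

tryptone 45.11 g; ferrous sulfate heptahydrate 209.43 mg; copper sulfate pentahydrate 35.23 mg; biotin 2.01 mg; ammonium nitrate 2.26 g

Scale factor relative to 1 L: 2.148.
tryptone: 21 g/L × 2.148 L = 45.11 g
ferrous sulfate heptahydrate: 97.5 mg/L × 2.148 L = 209.43 mg
copper sulfate pentahydrate: 16.4 mg/L × 2.148 L = 35.23 mg
biotin: 0.936 mg/L × 2.148 L = 2.01 mg
ammonium nitrate: 1.05 g/L × 2.148 L = 2.26 g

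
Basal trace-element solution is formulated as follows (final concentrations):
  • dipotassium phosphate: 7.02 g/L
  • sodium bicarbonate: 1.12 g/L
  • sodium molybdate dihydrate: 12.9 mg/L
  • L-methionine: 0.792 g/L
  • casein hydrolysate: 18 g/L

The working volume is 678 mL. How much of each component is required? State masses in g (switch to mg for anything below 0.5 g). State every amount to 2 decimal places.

Working volume: 678 mL = 0.678 L.
dipotassium phosphate: 7.02 g/L × 0.678 L = 4.76 g
sodium bicarbonate: 1.12 g/L × 0.678 L = 0.76 g
sodium molybdate dihydrate: 12.9 mg/L × 0.678 L = 8.75 mg
L-methionine: 0.792 g/L × 0.678 L = 0.54 g
casein hydrolysate: 18 g/L × 0.678 L = 12.20 g

dipotassium phosphate 4.76 g; sodium bicarbonate 0.76 g; sodium molybdate dihydrate 8.75 mg; L-methionine 0.54 g; casein hydrolysate 12.20 g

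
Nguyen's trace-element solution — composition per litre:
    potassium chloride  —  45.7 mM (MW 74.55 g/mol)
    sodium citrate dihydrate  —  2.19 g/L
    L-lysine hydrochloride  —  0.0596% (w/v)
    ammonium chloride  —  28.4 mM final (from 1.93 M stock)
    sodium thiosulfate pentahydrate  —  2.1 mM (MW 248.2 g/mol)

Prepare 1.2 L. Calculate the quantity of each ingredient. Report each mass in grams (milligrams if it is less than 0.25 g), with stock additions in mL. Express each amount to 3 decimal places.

Working volume: 1.2 L.
potassium chloride: 45.7 mmol/L × 74.55 g/mol × 1.2 L ÷ 1000 = 4.088 g
sodium citrate dihydrate: 2.19 g/L × 1.2 L = 2.628 g
L-lysine hydrochloride: 0.0596% w/v = 0.596 g/L → 0.596 × 1.2 L = 0.715 g
ammonium chloride: C1V1 = C2V2 → 28.4 mM × 1200 mL ÷ 1930 mM = 17.658 mL
sodium thiosulfate pentahydrate: 2.1 mmol/L × 248.2 g/mol × 1.2 L ÷ 1000 = 0.625 g

potassium chloride 4.088 g; sodium citrate dihydrate 2.628 g; L-lysine hydrochloride 0.715 g; ammonium chloride 17.658 mL; sodium thiosulfate pentahydrate 0.625 g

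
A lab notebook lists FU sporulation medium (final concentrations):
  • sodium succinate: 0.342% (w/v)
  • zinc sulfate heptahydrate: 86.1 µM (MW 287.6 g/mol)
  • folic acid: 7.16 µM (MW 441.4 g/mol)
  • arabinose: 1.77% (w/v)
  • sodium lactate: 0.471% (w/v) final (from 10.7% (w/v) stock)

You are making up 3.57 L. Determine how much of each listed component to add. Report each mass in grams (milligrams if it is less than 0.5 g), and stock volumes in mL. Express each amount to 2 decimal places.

sodium succinate 12.21 g; zinc sulfate heptahydrate 88.40 mg; folic acid 11.28 mg; arabinose 63.19 g; sodium lactate 157.15 mL

Working volume: 3.57 L.
sodium succinate: 0.342% w/v = 3.42 g/L → 3.42 × 3.57 L = 12.21 g
zinc sulfate heptahydrate: 86.1 µmol/L × 287.6 g/mol × 3.57 L ÷ 1000 = 88.40 mg
folic acid: 7.16 µmol/L × 441.4 g/mol × 3.57 L ÷ 1000 = 11.28 mg
arabinose: 1.77 g per 100 mL × 3570 mL ÷ 100 = 63.19 g
sodium lactate: C1V1 = C2V2 → 0.471% ÷ 10.7% × 3570 mL = 157.15 mL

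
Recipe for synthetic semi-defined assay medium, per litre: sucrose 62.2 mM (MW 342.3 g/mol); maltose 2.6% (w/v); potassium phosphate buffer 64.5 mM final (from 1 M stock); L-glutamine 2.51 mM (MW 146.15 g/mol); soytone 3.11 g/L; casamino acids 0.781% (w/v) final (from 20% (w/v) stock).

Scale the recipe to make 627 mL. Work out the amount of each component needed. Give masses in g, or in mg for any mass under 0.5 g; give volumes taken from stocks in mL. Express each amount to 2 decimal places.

sucrose 13.35 g; maltose 16.30 g; potassium phosphate buffer 40.44 mL; L-glutamine 230.01 mg; soytone 1.95 g; casamino acids 24.48 mL

Scale factor relative to 1 L: 0.627.
sucrose: 62.2 mmol/L × 342.3 g/mol × 0.627 L ÷ 1000 = 13.35 g
maltose: 2.6% w/v = 26 g/L → 26 × 0.627 L = 16.30 g
potassium phosphate buffer: V = C2·V2/C1 = 64.5 mM × 627 mL ÷ 1000 mM = 40.44 mL
L-glutamine: 2.51 mmol/L × 146.15 mg/mmol × 0.627 L = 230.01 mg
soytone: 3.11 g/L × 0.627 L = 1.95 g
casamino acids: V = C2·V2/C1 = 0.781% ÷ 20% × 627 mL = 24.48 mL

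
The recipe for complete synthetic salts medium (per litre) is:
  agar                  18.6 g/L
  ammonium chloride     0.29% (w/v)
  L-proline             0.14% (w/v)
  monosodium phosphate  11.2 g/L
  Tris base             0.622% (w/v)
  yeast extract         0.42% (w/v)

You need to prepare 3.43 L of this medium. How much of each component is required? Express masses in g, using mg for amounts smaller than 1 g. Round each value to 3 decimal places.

agar 63.798 g; ammonium chloride 9.947 g; L-proline 4.802 g; monosodium phosphate 38.416 g; Tris base 21.335 g; yeast extract 14.406 g

Working volume: 3.43 L.
agar: 18.6 g/L × 3.43 L = 63.798 g
ammonium chloride: 0.29 g per 100 mL × 3430 mL ÷ 100 = 9.947 g
L-proline: 0.14% w/v = 1.4 g/L → 1.4 × 3.43 L = 4.802 g
monosodium phosphate: 11.2 g/L × 3.43 L = 38.416 g
Tris base: 0.622 g per 100 mL × 3430 mL ÷ 100 = 21.335 g
yeast extract: 0.42 g per 100 mL × 3430 mL ÷ 100 = 14.406 g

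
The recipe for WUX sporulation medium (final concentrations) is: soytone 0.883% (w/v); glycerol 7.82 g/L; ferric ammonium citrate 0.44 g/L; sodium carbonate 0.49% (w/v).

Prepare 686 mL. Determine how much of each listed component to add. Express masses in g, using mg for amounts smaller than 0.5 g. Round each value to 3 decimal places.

soytone 6.057 g; glycerol 5.365 g; ferric ammonium citrate 301.840 mg; sodium carbonate 3.361 g

Scale factor relative to 1 L: 0.686.
soytone: 0.883% w/v = 8.83 g/L → 8.83 × 0.686 L = 6.057 g
glycerol: 7.82 g/L × 0.686 L = 5.365 g
ferric ammonium citrate: 0.44 g/L × 0.686 L = 0.30184 g = 301.840 mg
sodium carbonate: 0.49% w/v = 4.9 g/L → 4.9 × 0.686 L = 3.361 g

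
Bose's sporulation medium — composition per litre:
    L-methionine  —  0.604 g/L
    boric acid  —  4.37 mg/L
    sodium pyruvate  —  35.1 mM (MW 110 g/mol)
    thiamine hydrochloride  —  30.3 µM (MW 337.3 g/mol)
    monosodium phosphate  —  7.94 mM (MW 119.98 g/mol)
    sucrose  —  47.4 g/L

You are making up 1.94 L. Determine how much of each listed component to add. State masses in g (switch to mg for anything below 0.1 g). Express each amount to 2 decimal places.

L-methionine 1.17 g; boric acid 8.48 mg; sodium pyruvate 7.49 g; thiamine hydrochloride 19.83 mg; monosodium phosphate 1.85 g; sucrose 91.96 g

Scale factor relative to 1 L: 1.94.
L-methionine: 0.604 g/L × 1.94 L = 1.17 g
boric acid: 4.37 mg/L × 1.94 L = 8.48 mg
sodium pyruvate: 35.1 mmol/L × 110 g/mol × 1.94 L ÷ 1000 = 7.49 g
thiamine hydrochloride: 30.3 µmol/L × 337.3 g/mol × 1.94 L ÷ 1000 = 19.83 mg
monosodium phosphate: 7.94 mmol/L × 119.98 g/mol × 1.94 L ÷ 1000 = 1.85 g
sucrose: 47.4 g/L × 1.94 L = 91.96 g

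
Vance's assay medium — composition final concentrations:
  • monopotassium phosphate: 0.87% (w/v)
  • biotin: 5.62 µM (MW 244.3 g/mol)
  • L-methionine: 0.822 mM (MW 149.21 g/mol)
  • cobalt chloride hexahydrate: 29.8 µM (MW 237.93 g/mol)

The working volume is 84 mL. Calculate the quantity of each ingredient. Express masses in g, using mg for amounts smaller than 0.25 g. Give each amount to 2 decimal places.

monopotassium phosphate 0.73 g; biotin 0.12 mg; L-methionine 10.30 mg; cobalt chloride hexahydrate 0.60 mg

Scale factor relative to 1 L: 0.084.
monopotassium phosphate: 0.87% w/v = 8.7 g/L → 8.7 × 0.084 L = 0.73 g
biotin: 5.62 µmol/L × 244.3 g/mol × 0.084 L ÷ 1000 = 0.12 mg
L-methionine: 0.822 mmol/L × 149.21 mg/mmol × 0.084 L = 10.30 mg
cobalt chloride hexahydrate: 29.8 µmol/L × 237.93 g/mol × 0.084 L ÷ 1000 = 0.60 mg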